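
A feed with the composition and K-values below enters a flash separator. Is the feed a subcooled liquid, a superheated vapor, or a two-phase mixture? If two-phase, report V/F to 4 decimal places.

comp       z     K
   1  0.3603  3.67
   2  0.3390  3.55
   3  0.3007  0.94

superheated vapor

ΣzᵢKᵢ = 2.8084; Σzᵢ/Kᵢ = 0.5136.
Since Σzᵢ/Kᵢ < 1 the mixture is above its dew point — single vapor phase.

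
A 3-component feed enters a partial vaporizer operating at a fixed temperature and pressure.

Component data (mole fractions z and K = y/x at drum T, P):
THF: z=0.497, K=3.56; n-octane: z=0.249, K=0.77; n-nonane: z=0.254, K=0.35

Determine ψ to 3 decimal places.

ψ = 0.804

Newton–Raphson from ψ = 0.5:
  ψ = 0.500: g = 0.2487, g' = -0.879 → ψ = 0.783
  ψ = 0.783: g = 0.0174, g' = -0.825 → ψ = 0.804
Converged at ψ = 0.804.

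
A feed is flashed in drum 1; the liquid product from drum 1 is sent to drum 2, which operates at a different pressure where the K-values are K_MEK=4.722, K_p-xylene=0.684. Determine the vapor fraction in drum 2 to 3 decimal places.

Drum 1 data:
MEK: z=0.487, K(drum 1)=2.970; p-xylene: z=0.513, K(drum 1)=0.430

V/F (drum 2) = 0.502

Drum 1:
Material balance + equilibrium reduce to Σ zᵢ(Kᵢ−1)/(1+ψ₁(Kᵢ−1)) = 0.
Check two-phase: ΣzᵢKᵢ = 1.667 > 1 and Σzᵢ/Kᵢ = 1.357 > 1, so g(0) = 0.667 > 0 and g(1) = -0.357 < 0.
Binary case is linear: z₁(K₁−1)(1+ψ₁(K₂−1)) + z₂(K₂−1)(1+ψ₁(K₁−1)) = 0
⇒ ψ₁ = [z₁(K₁−1)+z₂(K₂−1)] / [−(K₁−1)(K₂−1)] = 0.6670/1.1229 = 0.594
Drum-1 compositions:
  MEK: x = 0.224, y = 0.666
  p-xylene: x = 0.776, y = 0.334
Drum-2 feed = drum-1 liquid: z₂ = (0.2244, 0.7756).
Drum 2:
Material balance + equilibrium reduce to Σ zᵢ(Kᵢ−1)/(1+ψ₂(Kᵢ−1)) = 0.
Feasibility: ΣzᵢKᵢ = 1.590, Σzᵢ/Kᵢ = 1.181 — both > 1, two phases present.
Binary case is linear: z₁(K₁−1)(1+ψ₂(K₂−1)) + z₂(K₂−1)(1+ψ₂(K₁−1)) = 0
⇒ ψ₂ = [z₁(K₁−1)+z₂(K₂−1)] / [−(K₁−1)(K₂−1)] = 0.5902/1.1762 = 0.502
  MEK: x = 0.078, y = 0.370
  p-xylene: x = 0.922, y = 0.630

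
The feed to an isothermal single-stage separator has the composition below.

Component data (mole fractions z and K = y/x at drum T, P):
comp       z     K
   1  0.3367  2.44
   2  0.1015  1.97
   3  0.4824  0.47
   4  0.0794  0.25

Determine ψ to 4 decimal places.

ψ = 0.3519

Rachford–Rice: g(ψ) = Σ zᵢ(Kᵢ−1)/(1+ψ(Kᵢ−1)) = 0.
g(0) = ΣzᵢKᵢ − 1 = 0.2681 and g(1) = 1 − Σzᵢ/Kᵢ = -0.5335, so a root lies in (0, 1).
Newton–Raphson from ψ = 0.5:
  ψ = 0.5000: g = -0.09495, g' = -0.6445 → ψ = 0.3527
  ψ = 0.3527: g = -0.00051, g' = -0.6476 → ψ = 0.3519
Converged at ψ = 0.3519.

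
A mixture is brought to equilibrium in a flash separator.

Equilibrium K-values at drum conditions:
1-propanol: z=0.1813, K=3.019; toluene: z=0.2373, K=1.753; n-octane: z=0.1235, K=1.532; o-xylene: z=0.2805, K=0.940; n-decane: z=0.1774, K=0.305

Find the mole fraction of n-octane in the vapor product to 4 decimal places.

y_n-octane = 0.1325

Iterate (Newton) starting at V/F = 0.5:
  V/F = 0.5000: g = 0.15756, g' = -0.4782 → V/F = 0.8295
  V/F = 0.8295: g = -0.01642, g' = -0.6500 → V/F = 0.8042
  V/F = 0.8042: g = -0.00041, g' = -0.6183 → V/F = 0.8036
Converged at V/F = 0.8036.
Compositions from xᵢ = zᵢ/(1+V/F(Kᵢ−1)), yᵢ = Kᵢxᵢ:
  1-propanol: x = 0.0691, y = 0.2087
  toluene: x = 0.1478, y = 0.2592
  n-octane: x = 0.0865, y = 0.1325
  o-xylene: x = 0.2947, y = 0.2770
  n-decane: x = 0.4018, y = 0.1225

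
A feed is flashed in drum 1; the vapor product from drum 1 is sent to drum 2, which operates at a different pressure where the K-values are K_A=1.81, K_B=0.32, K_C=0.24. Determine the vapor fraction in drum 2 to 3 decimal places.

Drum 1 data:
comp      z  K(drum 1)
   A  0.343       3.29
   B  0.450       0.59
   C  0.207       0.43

V/F (drum 2) = 0.239

Drum 1:
Rachford–Rice: g(ψ₁) = Σ zᵢ(Kᵢ−1)/(1+ψ₁(Kᵢ−1)) = 0.
Check two-phase: ΣzᵢKᵢ = 1.483 > 1 and Σzᵢ/Kᵢ = 1.348 > 1, so g(0) = 0.483 > 0 and g(1) = -0.348 < 0.
Newton iteration, ψ₁⁰ = 0.31:
  ψ₁ = 0.310: g = 0.1047, g' = -0.814 → ψ₁ = 0.439
  ψ₁ = 0.439: g = 0.0096, g' = -0.680 → ψ₁ = 0.453
Converged at ψ₁ = 0.453.
Drum-1 compositions:
  A: x = 0.168, y = 0.554
  B: x = 0.553, y = 0.326
  C: x = 0.279, y = 0.120
Drum-2 feed = drum-1 vapor: z₂ = (0.5540, 0.3260, 0.1200).
Drum 2:
Let ψ₂ = V/F and solve Σ zᵢ(Kᵢ−1)/(1+ψ₂(Kᵢ−1)) = 0.
g(0) = ΣzᵢKᵢ − 1 = 0.136 and g(1) = 1 − Σzᵢ/Kᵢ = -0.825, so a root lies in (0, 1).
Newton–Raphson from ψ₂ = 0.45:
  ψ₂ = 0.450: g = -0.1292, g' = -0.668 → ψ₂ = 0.257
  ψ₂ = 0.257: g = -0.0104, g' = -0.577 → ψ₂ = 0.239
Converged at ψ₂ = 0.239.
  A: x = 0.464, y = 0.840
  B: x = 0.389, y = 0.125
  C: x = 0.147, y = 0.035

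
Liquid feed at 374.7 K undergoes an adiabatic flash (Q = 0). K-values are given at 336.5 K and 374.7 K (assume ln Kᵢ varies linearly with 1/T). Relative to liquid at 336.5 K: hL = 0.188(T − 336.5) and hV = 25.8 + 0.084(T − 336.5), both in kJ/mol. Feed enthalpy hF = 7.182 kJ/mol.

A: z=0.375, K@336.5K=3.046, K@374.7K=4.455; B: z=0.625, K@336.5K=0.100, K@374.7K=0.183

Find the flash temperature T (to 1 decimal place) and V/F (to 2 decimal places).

T = 350.9 K, V/F = 0.18

Adiabatic flash: solve Rachford–Rice at each trial T, then check hF = ψ·hV(T) + (1−ψ)·hL(T).
  T = 336.5 K: K = (3.046, 0.100), RR gives ψ = 0.111, H_out = 2.869 kJ/mol
  T = 374.7 K: K = (4.455, 0.183), RR gives ψ = 0.278, H_out = 13.252 kJ/mol
  T = 355.6 K: K = (3.722, 0.137), RR gives ψ = 0.205, H_out = 8.476 kJ/mol
  T = 346.1 K: K = (3.378, 0.118), RR gives ψ = 0.162, H_out = 5.830 kJ/mol
  T = 350.9 K: K = (3.550, 0.128), RR gives ψ = 0.185, H_out = 7.196 kJ/mol
  T = 348.5 K: K = (3.463, 0.123), RR gives ψ = 0.174, H_out = 6.521 kJ/mol
Linear interpolation between T = 348.5 (H_out = 6.521) and T = 350.9 (H_out = 7.196) on hF = 7.182 gives T ≈ 350.9 K, at which ψ = 0.18.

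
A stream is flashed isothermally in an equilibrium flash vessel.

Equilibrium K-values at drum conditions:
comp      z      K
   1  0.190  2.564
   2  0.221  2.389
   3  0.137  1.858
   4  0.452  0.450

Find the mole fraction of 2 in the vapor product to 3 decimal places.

Newton iteration, β⁰ = 0.5:
  β = 0.500: g = 0.0873, g' = -0.604 → β = 0.644
  β = 0.644: g = 0.0006, g' = -0.604 → β = 0.645
Converged at β = 0.645.
Compositions from xᵢ = zᵢ/(1+β(Kᵢ−1)), yᵢ = Kᵢxᵢ:
  1: x = 0.095, y = 0.242
  2: x = 0.117, y = 0.278
  3: x = 0.088, y = 0.164
  4: x = 0.701, y = 0.315

y_2 = 0.278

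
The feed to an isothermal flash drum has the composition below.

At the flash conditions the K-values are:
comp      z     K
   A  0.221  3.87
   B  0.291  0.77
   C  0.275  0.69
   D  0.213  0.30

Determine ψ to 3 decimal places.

ψ = 0.282

Iterate (Newton) starting at ψ = 0.5:
  ψ = 0.500: g = -0.1454, g' = -0.611 → ψ = 0.262
  ψ = 0.262: g = 0.0155, g' = -0.799 → ψ = 0.281
  ψ = 0.281: g = 0.0003, g' = -0.768 → ψ = 0.282
Converged at ψ = 0.282.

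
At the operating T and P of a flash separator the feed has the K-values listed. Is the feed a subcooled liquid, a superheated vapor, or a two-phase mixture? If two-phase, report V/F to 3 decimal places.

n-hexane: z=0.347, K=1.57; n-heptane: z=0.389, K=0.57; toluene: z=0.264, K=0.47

ΣzᵢKᵢ = 0.891; Σzᵢ/Kᵢ = 1.465.
Since ΣzᵢKᵢ < 1 the mixture is below its bubble point — single liquid phase.

subcooled liquid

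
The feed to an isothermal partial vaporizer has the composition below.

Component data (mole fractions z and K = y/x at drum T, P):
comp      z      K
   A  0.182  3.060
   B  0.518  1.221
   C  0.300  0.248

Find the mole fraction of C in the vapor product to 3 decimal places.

y_C = 0.104

Material balance + equilibrium reduce to Σ zᵢ(Kᵢ−1)/(1+ψ(Kᵢ−1)) = 0.
Check two-phase: ΣzᵢKᵢ = 1.264 > 1 and Σzᵢ/Kᵢ = 1.693 > 1, so g(0) = 0.264 > 0 and g(1) = -0.693 < 0.
Newton iteration, ψ⁰ = 0.5:
  ψ = 0.500: g = -0.0738, g' = -0.644 → ψ = 0.385
  ψ = 0.385: g = -0.0032, g' = -0.598 → ψ = 0.380
Converged at ψ = 0.380.
Compositions from xᵢ = zᵢ/(1+ψ(Kᵢ−1)), yᵢ = Kᵢxᵢ:
  A: x = 0.102, y = 0.312
  B: x = 0.478, y = 0.583
  C: x = 0.420, y = 0.104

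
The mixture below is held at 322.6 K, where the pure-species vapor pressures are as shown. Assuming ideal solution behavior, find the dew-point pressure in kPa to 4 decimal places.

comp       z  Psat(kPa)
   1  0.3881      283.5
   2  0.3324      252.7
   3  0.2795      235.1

At the dew point ψ → 1, so Σzᵢ/Kᵢ = 1 with Kᵢ = Pᵢˢᵃᵗ/P ⇒ 1/P = Σzᵢ/Pᵢˢᵃᵗ.
1/P = 0.3881/283.5 + 0.3324/252.7 + 0.2795/235.1 = 0.0038732 ⇒ P = 258.1838 kPa

Pdew = 258.1838 kPa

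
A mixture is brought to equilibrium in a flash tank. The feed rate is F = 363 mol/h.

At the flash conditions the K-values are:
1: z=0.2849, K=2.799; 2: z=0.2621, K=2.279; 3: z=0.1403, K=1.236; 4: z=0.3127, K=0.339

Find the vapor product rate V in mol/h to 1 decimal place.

Iterate (Newton) starting at ψ = 0.36:
  ψ = 0.3600: g = 0.29989, g' = -0.7826 → ψ = 0.7432
  ψ = 0.7432: g = 0.01306, g' = -0.8150 → ψ = 0.7592
  ψ = 0.7592: g = -0.00013, g' = -0.8313 → ψ = 0.7591
Converged at ψ = 0.7591.
Then V = ψ·F = 0.7591·363 = 275.5 mol/h and L = F − V = 87.5 mol/h.

V = 275.5 mol/h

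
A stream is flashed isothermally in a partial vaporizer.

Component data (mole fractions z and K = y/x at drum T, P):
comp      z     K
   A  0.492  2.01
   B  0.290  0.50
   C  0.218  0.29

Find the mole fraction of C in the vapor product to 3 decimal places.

y_C = 0.082

Newton–Raphson from ψ = 0.58:
  ψ = 0.580: g = -0.1540, g' = -0.661 → ψ = 0.347
  ψ = 0.347: g = -0.0129, g' = -0.575 → ψ = 0.325
Converged at ψ = 0.325.
Compositions from xᵢ = zᵢ/(1+ψ(Kᵢ−1)), yᵢ = Kᵢxᵢ:
  A: x = 0.371, y = 0.745
  B: x = 0.346, y = 0.173
  C: x = 0.283, y = 0.082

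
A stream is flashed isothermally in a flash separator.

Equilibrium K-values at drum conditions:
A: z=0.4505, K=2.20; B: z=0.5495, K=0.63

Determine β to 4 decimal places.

β = 0.7597

Let β = V/F and solve Σ zᵢ(Kᵢ−1)/(1+β(Kᵢ−1)) = 0.
g(0) = ΣzᵢKᵢ − 1 = 0.3373 and g(1) = 1 − Σzᵢ/Kᵢ = -0.0770, so a root lies in (0, 1).
Binary case is linear: z₁(K₁−1)(1+β(K₂−1)) + z₂(K₂−1)(1+β(K₁−1)) = 0
⇒ β = [z₁(K₁−1)+z₂(K₂−1)] / [−(K₁−1)(K₂−1)] = 0.33729/0.44400 = 0.7597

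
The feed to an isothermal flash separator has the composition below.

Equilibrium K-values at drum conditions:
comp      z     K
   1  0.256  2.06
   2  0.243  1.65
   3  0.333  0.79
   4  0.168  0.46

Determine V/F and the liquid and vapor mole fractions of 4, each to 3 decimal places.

V/F = 0.823, x_4 = 0.302, y_4 = 0.139

Iterate (Newton) starting at V/F = 0.5:
  V/F = 0.500: g = 0.0942, g' = -0.292 → V/F = 0.823
Converged at V/F = 0.823.
Compositions from xᵢ = zᵢ/(1+V/F(Kᵢ−1)), yᵢ = Kᵢxᵢ:
  1: x = 0.137, y = 0.282
  2: x = 0.158, y = 0.261
  3: x = 0.403, y = 0.318
  4: x = 0.302, y = 0.139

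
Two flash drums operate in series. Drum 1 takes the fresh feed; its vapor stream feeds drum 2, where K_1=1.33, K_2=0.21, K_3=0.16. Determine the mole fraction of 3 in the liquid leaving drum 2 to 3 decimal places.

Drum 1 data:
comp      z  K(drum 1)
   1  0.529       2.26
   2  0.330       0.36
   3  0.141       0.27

x_3 (drum 2) = 0.075

Drum 1:
Let ψ₁ = V/F and solve Σ zᵢ(Kᵢ−1)/(1+ψ₁(Kᵢ−1)) = 0.
Feasibility: ΣzᵢKᵢ = 1.352, Σzᵢ/Kᵢ = 1.673 — both > 1, two phases present.
Newton–Raphson from ψ₁ = 0.5:
  ψ₁ = 0.500: g = -0.0638, g' = -0.795 → ψ₁ = 0.420
  ψ₁ = 0.420: g = -0.0012, g' = -0.768 → ψ₁ = 0.418
Converged at ψ₁ = 0.418.
Drum-1 compositions:
  1: x = 0.346, y = 0.783
  2: x = 0.451, y = 0.162
  3: x = 0.203, y = 0.055
Drum-2 feed = drum-1 vapor: z₂ = (0.7830, 0.1622, 0.0548).
Drum 2:
Material balance + equilibrium reduce to Σ zᵢ(Kᵢ−1)/(1+ψ₂(Kᵢ−1)) = 0.
Check two-phase: ΣzᵢKᵢ = 1.084 > 1 and Σzᵢ/Kᵢ = 1.704 > 1, so g(0) = 0.084 > 0 and g(1) = -0.704 < 0.
Newton iteration, ψ₂⁰ = 0.44:
  ψ₂ = 0.440: g = -0.0438, g' = -0.400 → ψ₂ = 0.331
  ψ₂ = 0.331: g = -0.0042, g' = -0.329 → ψ₂ = 0.318
Converged at ψ₂ = 0.318.
  1: x = 0.709, y = 0.943
  2: x = 0.217, y = 0.045
  3: x = 0.075, y = 0.012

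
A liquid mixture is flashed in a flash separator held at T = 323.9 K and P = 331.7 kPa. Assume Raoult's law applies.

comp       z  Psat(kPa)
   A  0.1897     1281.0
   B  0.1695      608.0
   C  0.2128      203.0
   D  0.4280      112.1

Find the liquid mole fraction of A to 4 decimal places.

x_A = 0.1101

Raoult's law: Kᵢ = Pᵢˢᵃᵗ/P = Pᵢˢᵃᵗ/331.7.
  K_A = 1281.0/331.7 = 3.861923, K_B = 608.0/331.7 = 1.832982, K_C = 203.0/331.7 = 0.611999, K_D = 112.1/331.7 = 0.337956
Let β = V/F and solve Σ zᵢ(Kᵢ−1)/(1+β(Kᵢ−1)) = 0.
Check two-phase: ΣzᵢKᵢ = 1.3182 > 1 and Σzᵢ/Kᵢ = 1.7557 > 1, so g(0) = 0.3182 > 0 and g(1) = -0.7557 < 0.
Iterate (Newton) starting at β = 0.5:
  β = 0.5000: g = -0.20300, g' = -0.7900 → β = 0.2430
  β = 0.2430: g = 0.00875, g' = -0.9273 → β = 0.2525
  β = 0.2525: g = 0.00006, g' = -0.9137 → β = 0.2526
Converged at β = 0.2526.
Compositions from xᵢ = zᵢ/(1+β(Kᵢ−1)), yᵢ = Kᵢxᵢ:
  A: x = 0.1101, y = 0.4252
  B: x = 0.1400, y = 0.2567
  C: x = 0.2359, y = 0.1444
  D: x = 0.5139, y = 0.1737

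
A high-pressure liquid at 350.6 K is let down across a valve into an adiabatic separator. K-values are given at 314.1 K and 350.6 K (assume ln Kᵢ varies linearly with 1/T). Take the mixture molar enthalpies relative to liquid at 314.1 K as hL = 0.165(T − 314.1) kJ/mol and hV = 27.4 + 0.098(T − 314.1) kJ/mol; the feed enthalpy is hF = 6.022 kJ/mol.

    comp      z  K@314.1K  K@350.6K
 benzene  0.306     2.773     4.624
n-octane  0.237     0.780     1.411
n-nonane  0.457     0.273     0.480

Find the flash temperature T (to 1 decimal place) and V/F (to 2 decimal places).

T = 317.3 K, V/F = 0.20

Adiabatic flash: solve Rachford–Rice at each trial T, then check hF = ψ·hV(T) + (1−ψ)·hL(T).
  T = 314.1 K: K = (2.773, 0.780, 0.273), RR gives ψ = 0.152, H_out = 4.162 kJ/mol
  T = 350.6 K: K = (4.624, 1.411, 0.480), RR gives ψ = 0.724, H_out = 24.088 kJ/mol
  T = 332.4 K: K = (3.634, 1.067, 0.368), RR gives ψ = 0.426, H_out = 14.170 kJ/mol
  T = 323.2 K: K = (3.184, 0.916, 0.318), RR gives ψ = 0.290, H_out = 9.276 kJ/mol
  T = 318.6 K: K = (2.972, 0.845, 0.295), RR gives ψ = 0.222, H_out = 6.747 kJ/mol
  T = 316.4 K: K = (2.874, 0.813, 0.284), RR gives ψ = 0.188, H_out = 5.500 kJ/mol
Linear interpolation between T = 316.4 (H_out = 5.500) and T = 318.6 (H_out = 6.747) on hF = 6.022 gives T ≈ 317.3 K, at which ψ = 0.20.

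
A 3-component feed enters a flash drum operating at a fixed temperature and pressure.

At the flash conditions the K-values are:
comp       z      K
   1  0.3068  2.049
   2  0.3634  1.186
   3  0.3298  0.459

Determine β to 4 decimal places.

Rachford–Rice: g(β) = Σ zᵢ(Kᵢ−1)/(1+β(Kᵢ−1)) = 0.
Check two-phase: ΣzᵢKᵢ = 1.2110 > 1 and Σzᵢ/Kᵢ = 1.1747 > 1, so g(0) = 0.2110 > 0 and g(1) = -0.1747 < 0.
Newton iteration, β⁰ = 0.5:
  β = 0.5000: g = 0.02837, g' = -0.3372 → β = 0.5841
  β = 0.5841: g = -0.00033, g' = -0.3464 → β = 0.5832
Converged at β = 0.5832.

β = 0.5832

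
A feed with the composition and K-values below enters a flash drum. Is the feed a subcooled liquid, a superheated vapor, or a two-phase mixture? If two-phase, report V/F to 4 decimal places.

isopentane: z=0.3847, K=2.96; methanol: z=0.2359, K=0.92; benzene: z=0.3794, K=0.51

two-phase, V/F = 0.7315

ΣzᵢKᵢ = 1.5492; Σzᵢ/Kᵢ = 1.1303.
Both exceed 1, so a two-phase solution exists.
Material balance + equilibrium reduce to Σ zᵢ(Kᵢ−1)/(1+ψ(Kᵢ−1)) = 0.
Iterate (Newton) starting at ψ = 0.5:
  ψ = 0.5000: g = 0.11492, g' = -0.5384 → ψ = 0.7134
  ψ = 0.7134: g = 0.00854, g' = -0.4740 → ψ = 0.7315
Converged at ψ = 0.7315.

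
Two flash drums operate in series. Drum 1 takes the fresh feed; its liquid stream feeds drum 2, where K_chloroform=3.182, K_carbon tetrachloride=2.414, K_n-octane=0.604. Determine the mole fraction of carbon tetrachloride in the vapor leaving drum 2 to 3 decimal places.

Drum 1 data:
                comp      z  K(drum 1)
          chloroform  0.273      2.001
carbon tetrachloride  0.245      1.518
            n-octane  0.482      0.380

y_carbon tetrachloride (drum 2) = 0.248

Drum 1:
Material balance + equilibrium reduce to Σ zᵢ(Kᵢ−1)/(1+ψ₁(Kᵢ−1)) = 0.
g(0) = ΣzᵢKᵢ − 1 = 0.101 and g(1) = 1 − Σzᵢ/Kᵢ = -0.566, so a root lies in (0, 1).
Newton–Raphson from ψ₁ = 0.62:
  ψ₁ = 0.620: g = -0.2208, g' = -0.631 → ψ₁ = 0.270
  ψ₁ = 0.270: g = -0.0324, g' = -0.487 → ψ₁ = 0.203
Converged at ψ₁ = 0.203.
Drum-1 compositions:
  chloroform: x = 0.227, y = 0.454
  carbon tetrachloride: x = 0.222, y = 0.336
  n-octane: x = 0.551, y = 0.210
Drum-2 feed = drum-1 liquid: z₂ = (0.2269, 0.2217, 0.5515).
Drum 2:
Let ψ₂ = V/F and solve Σ zᵢ(Kᵢ−1)/(1+ψ₂(Kᵢ−1)) = 0.
g(0) = ΣzᵢKᵢ − 1 = 0.590 and g(1) = 1 − Σzᵢ/Kᵢ = -0.076, so a root lies in (0, 1).
Iterate (Newton) starting at ψ₂ = 0.67:
  ψ₂ = 0.670: g = 0.0648, g' = -0.455 → ψ₂ = 0.812
  ψ₂ = 0.812: g = 0.0025, g' = -0.424 → ψ₂ = 0.818
Converged at ψ₂ = 0.818.
  chloroform: x = 0.081, y = 0.259
  carbon tetrachloride: x = 0.103, y = 0.248
  n-octane: x = 0.816, y = 0.493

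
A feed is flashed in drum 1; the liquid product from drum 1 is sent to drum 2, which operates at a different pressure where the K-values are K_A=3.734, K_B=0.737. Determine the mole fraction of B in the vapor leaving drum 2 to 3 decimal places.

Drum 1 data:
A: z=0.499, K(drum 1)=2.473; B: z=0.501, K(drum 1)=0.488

Drum 1:
Material balance + equilibrium reduce to Σ zᵢ(Kᵢ−1)/(1+ψ₁(Kᵢ−1)) = 0.
Feasibility: ΣzᵢKᵢ = 1.479, Σzᵢ/Kᵢ = 1.228 — both > 1, two phases present.
Newton iteration, ψ₁⁰ = 0.5:
  ψ₁ = 0.500: g = 0.0785, g' = -0.596 → ψ₁ = 0.632
  ψ₁ = 0.632: g = 0.0016, g' = -0.577 → ψ₁ = 0.634
Converged at ψ₁ = 0.634.
Drum-1 compositions:
  A: x = 0.258, y = 0.638
  B: x = 0.742, y = 0.362
Drum-2 feed = drum-1 liquid: z₂ = (0.2579, 0.7421).
Drum 2:
Material balance + equilibrium reduce to Σ zᵢ(Kᵢ−1)/(1+ψ₂(Kᵢ−1)) = 0.
Check two-phase: ΣzᵢKᵢ = 1.510 > 1 and Σzᵢ/Kᵢ = 1.076 > 1, so g(0) = 0.510 > 0 and g(1) = -0.076 < 0.
Iterate (Newton) starting at ψ₂ = 0.52:
  ψ₂ = 0.520: g = 0.0651, g' = -0.398 → ψ₂ = 0.684
  ψ₂ = 0.684: g = 0.0078, g' = -0.310 → ψ₂ = 0.709
Converged at ψ₂ = 0.709.
  A: x = 0.088, y = 0.328
  B: x = 0.912, y = 0.672

y_B (drum 2) = 0.672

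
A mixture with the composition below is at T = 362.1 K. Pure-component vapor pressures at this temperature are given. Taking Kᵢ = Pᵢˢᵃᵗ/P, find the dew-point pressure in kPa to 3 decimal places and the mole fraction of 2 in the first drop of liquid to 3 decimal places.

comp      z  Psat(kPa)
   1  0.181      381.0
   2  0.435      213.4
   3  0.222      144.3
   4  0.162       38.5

At the dew point ψ → 1, so Σzᵢ/Kᵢ = 1 with Kᵢ = Pᵢˢᵃᵗ/P ⇒ 1/P = Σzᵢ/Pᵢˢᵃᵗ.
1/P = 0.181/381.0 + 0.435/213.4 + 0.222/144.3 + 0.162/38.5 = 0.008260 ⇒ P = 121.069 kPa
xᵢ = zᵢP/Pᵢˢᵃᵗ ⇒ x_2 = 0.435·121.069/213.4 = 0.247

Pdew = 121.069 kPa, x_2 = 0.247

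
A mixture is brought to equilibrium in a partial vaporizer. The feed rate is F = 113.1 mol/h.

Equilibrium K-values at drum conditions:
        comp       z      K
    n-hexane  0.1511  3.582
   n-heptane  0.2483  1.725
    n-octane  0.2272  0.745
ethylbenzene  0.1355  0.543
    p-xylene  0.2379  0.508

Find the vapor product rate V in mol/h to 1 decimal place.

V = 56.7 mol/h

Material balance + equilibrium reduce to Σ zᵢ(Kᵢ−1)/(1+V/F(Kᵢ−1)) = 0.
g(0) = ΣzᵢKᵢ − 1 = 0.3333 and g(1) = 1 − Σzᵢ/Kᵢ = -0.2089, so a root lies in (0, 1).
Newton iteration, V/F⁰ = 0.5:
  V/F = 0.5000: g = 0.00051, g' = -0.4305 → V/F = 0.5012
Converged at V/F = 0.5012.
Then V = V/F·F = 0.5012·113.1 = 56.7 mol/h and L = F − V = 56.4 mol/h.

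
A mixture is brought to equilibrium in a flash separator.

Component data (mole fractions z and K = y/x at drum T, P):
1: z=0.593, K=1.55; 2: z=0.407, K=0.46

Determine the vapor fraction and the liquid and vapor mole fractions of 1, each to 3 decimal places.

Binary case is linear: z₁(K₁−1)(1+ψ(K₂−1)) + z₂(K₂−1)(1+ψ(K₁−1)) = 0
⇒ ψ = [z₁(K₁−1)+z₂(K₂−1)] / [−(K₁−1)(K₂−1)] = 0.1064/0.2970 = 0.358
Compositions from xᵢ = zᵢ/(1+ψ(Kᵢ−1)), yᵢ = Kᵢxᵢ:
  1: x = 0.495, y = 0.768
  2: x = 0.505, y = 0.232

ψ = 0.358, x_1 = 0.495, y_1 = 0.768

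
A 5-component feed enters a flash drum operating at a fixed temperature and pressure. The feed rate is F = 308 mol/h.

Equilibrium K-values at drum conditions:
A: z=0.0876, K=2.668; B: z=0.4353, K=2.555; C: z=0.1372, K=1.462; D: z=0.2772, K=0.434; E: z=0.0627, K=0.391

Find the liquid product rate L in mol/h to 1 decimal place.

Newton–Raphson from ψ = 0.6:
  ψ = 0.6000: g = 0.17509, g' = -0.6219 → ψ = 0.8815
  ψ = 0.8815: g = -0.00588, g' = -0.7041 → ψ = 0.8732
Converged at ψ = 0.8732.
Then V = ψ·F = 0.8732·308 = 268.9 mol/h and L = F − V = 39.1 mol/h.

L = 39.1 mol/h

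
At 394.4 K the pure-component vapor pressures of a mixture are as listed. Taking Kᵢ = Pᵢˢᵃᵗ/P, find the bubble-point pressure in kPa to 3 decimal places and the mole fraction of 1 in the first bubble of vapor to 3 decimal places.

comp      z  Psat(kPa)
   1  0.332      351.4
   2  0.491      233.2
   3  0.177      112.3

Pbub = 251.043 kPa, y_1 = 0.465

At the bubble point ψ → 0, so ΣzᵢKᵢ = 1 with Kᵢ = Pᵢˢᵃᵗ/P ⇒ P = ΣzᵢPᵢˢᵃᵗ.
P = 0.332·351.4 + 0.491·233.2 + 0.177·112.3 = 251.043 kPa
yᵢ = zᵢPᵢˢᵃᵗ/P ⇒ y_1 = 0.332·351.4/251.043 = 0.465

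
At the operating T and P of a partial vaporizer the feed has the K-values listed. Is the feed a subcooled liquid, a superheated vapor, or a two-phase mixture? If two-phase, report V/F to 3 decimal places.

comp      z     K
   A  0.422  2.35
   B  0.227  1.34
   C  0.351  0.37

ΣzᵢKᵢ = 1.426; Σzᵢ/Kᵢ = 1.298.
Both exceed 1, so a two-phase solution exists.
Rachford–Rice: g(ψ) = Σ zᵢ(Kᵢ−1)/(1+ψ(Kᵢ−1)) = 0.
Newton–Raphson from ψ = 0.5:
  ψ = 0.500: g = 0.0833, g' = -0.590 → ψ = 0.641
  ψ = 0.641: g = -0.0022, g' = -0.631 → ψ = 0.638
Converged at ψ = 0.638.

two-phase, V/F = 0.638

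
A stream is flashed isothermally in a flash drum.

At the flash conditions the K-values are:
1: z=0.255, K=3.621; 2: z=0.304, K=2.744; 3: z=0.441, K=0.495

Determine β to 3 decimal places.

β = 0.896

Rachford–Rice: g(β) = Σ zᵢ(Kᵢ−1)/(1+β(Kᵢ−1)) = 0.
g(0) = ΣzᵢKᵢ − 1 = 0.976 and g(1) = 1 − Σzᵢ/Kᵢ = -0.072, so a root lies in (0, 1).
Newton–Raphson from β = 0.64:
  β = 0.640: g = 0.1711, g' = -0.696 → β = 0.886
  β = 0.886: g = 0.0066, g' = -0.670 → β = 0.896
Converged at β = 0.896.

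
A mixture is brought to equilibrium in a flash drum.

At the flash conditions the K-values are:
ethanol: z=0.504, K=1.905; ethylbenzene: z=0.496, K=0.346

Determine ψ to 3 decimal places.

Material balance + equilibrium reduce to Σ zᵢ(Kᵢ−1)/(1+ψ(Kᵢ−1)) = 0.
g(0) = ΣzᵢKᵢ − 1 = 0.132 and g(1) = 1 − Σzᵢ/Kᵢ = -0.698, so a root lies in (0, 1).
Binary case is linear: z₁(K₁−1)(1+ψ(K₂−1)) + z₂(K₂−1)(1+ψ(K₁−1)) = 0
⇒ ψ = [z₁(K₁−1)+z₂(K₂−1)] / [−(K₁−1)(K₂−1)] = 0.1317/0.5919 = 0.223

ψ = 0.223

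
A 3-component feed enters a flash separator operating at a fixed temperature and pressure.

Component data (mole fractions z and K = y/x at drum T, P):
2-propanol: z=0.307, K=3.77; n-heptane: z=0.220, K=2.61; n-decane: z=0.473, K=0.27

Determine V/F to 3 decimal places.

Material balance + equilibrium reduce to Σ zᵢ(Kᵢ−1)/(1+V/F(Kᵢ−1)) = 0.
Feasibility: ΣzᵢKᵢ = 1.859, Σzᵢ/Kᵢ = 1.918 — both > 1, two phases present.
Newton iteration, V/F⁰ = 0.5:
  V/F = 0.500: g = 0.0090, g' = -1.214 → V/F = 0.507
Converged at V/F = 0.507.

V/F = 0.507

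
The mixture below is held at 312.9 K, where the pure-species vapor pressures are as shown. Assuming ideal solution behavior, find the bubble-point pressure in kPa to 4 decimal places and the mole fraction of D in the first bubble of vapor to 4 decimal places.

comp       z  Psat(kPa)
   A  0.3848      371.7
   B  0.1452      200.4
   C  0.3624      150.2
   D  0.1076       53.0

Pbub = 232.2635 kPa, y_D = 0.0246

At the bubble point ψ → 0, so ΣzᵢKᵢ = 1 with Kᵢ = Pᵢˢᵃᵗ/P ⇒ P = ΣzᵢPᵢˢᵃᵗ.
P = 0.3848·371.7 + 0.1452·200.4 + 0.3624·150.2 + 0.1076·53.0 = 232.2635 kPa
yᵢ = zᵢPᵢˢᵃᵗ/P ⇒ y_D = 0.1076·53.0/232.2635 = 0.0246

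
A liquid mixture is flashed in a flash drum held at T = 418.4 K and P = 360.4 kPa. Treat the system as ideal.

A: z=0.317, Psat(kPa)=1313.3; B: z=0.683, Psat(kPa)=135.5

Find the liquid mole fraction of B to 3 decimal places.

x_B = 0.809

Raoult's law: Kᵢ = Pᵢˢᵃᵗ/P = Pᵢˢᵃᵗ/360.4.
  K_A = 1313.3/360.4 = 3.64401, K_B = 135.5/360.4 = 0.37597
Binary case is linear: z₁(K₁−1)(1+V/F(K₂−1)) + z₂(K₂−1)(1+V/F(K₁−1)) = 0
⇒ V/F = [z₁(K₁−1)+z₂(K₂−1)] / [−(K₁−1)(K₂−1)] = 0.4119/1.6499 = 0.250
Compositions from xᵢ = zᵢ/(1+V/F(Kᵢ−1)), yᵢ = Kᵢxᵢ:
  A: x = 0.191, y = 0.696
  B: x = 0.809, y = 0.304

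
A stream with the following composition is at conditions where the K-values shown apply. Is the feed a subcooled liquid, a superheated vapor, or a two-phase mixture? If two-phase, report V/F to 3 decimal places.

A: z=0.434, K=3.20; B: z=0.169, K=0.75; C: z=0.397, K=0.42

ΣzᵢKᵢ = 1.682; Σzᵢ/Kᵢ = 1.306.
Both exceed 1, so a two-phase solution exists.
Let ψ = V/F and solve Σ zᵢ(Kᵢ−1)/(1+ψ(Kᵢ−1)) = 0.
Newton–Raphson from ψ = 0.5:
  ψ = 0.500: g = 0.0821, g' = -0.755 → ψ = 0.609
  ψ = 0.609: g = 0.0024, g' = -0.718 → ψ = 0.612
Converged at ψ = 0.612.

two-phase, V/F = 0.612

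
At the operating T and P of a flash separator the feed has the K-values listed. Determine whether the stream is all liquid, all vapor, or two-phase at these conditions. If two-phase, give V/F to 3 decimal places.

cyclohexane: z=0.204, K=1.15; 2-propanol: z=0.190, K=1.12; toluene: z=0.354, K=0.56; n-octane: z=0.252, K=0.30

all liquid

ΣzᵢKᵢ = 0.721; Σzᵢ/Kᵢ = 1.819.
Since ΣzᵢKᵢ < 1 the mixture is below its bubble point — single liquid phase.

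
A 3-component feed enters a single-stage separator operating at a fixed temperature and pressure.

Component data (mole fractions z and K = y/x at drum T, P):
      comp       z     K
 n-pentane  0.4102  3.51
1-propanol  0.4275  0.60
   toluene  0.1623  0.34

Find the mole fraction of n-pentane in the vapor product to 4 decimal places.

y_n-pentane = 0.5678

Rachford–Rice: g(ψ) = Σ zᵢ(Kᵢ−1)/(1+ψ(Kᵢ−1)) = 0.
Feasibility: ΣzᵢKᵢ = 1.7515, Σzᵢ/Kᵢ = 1.3067 — both > 1, two phases present.
Newton–Raphson from ψ = 0.59:
  ψ = 0.5900: g = 0.01576, g' = -0.7267 → ψ = 0.6117
  ψ = 0.6117: g = 0.00007, g' = -0.7208 → ψ = 0.6118
Converged at ψ = 0.6118.
Compositions from xᵢ = zᵢ/(1+ψ(Kᵢ−1)), yᵢ = Kᵢxᵢ:
  n-pentane: x = 0.1618, y = 0.5678
  1-propanol: x = 0.5660, y = 0.3396
  toluene: x = 0.2722, y = 0.0926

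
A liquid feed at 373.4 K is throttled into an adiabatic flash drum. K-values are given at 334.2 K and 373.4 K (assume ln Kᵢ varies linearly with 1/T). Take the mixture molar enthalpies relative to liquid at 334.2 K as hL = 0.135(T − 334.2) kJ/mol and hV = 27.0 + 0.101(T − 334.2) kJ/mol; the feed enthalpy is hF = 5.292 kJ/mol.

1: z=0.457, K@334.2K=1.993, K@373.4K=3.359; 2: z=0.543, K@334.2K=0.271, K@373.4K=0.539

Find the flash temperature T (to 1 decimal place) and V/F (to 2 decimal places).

Adiabatic flash: solve Rachford–Rice at each trial T, then check hF = ψ·hV(T) + (1−ψ)·hL(T).
  T = 334.2 K: K = (1.993, 0.271), RR gives ψ = 0.080, H_out = 2.162 kJ/mol
  T = 373.4 K: K = (3.359, 0.539), RR gives ψ = 0.761, H_out = 24.828 kJ/mol
  T = 353.8 K: K = (2.625, 0.390), RR gives ψ = 0.414, H_out = 13.561 kJ/mol
  T = 344.0 K: K = (2.296, 0.327), RR gives ψ = 0.260, H_out = 8.250 kJ/mol
  T = 339.1 K: K = (2.141, 0.298), RR gives ψ = 0.175, H_out = 5.363 kJ/mol
  T = 336.6 K: K = (2.065, 0.284), RR gives ψ = 0.128, H_out = 3.779 kJ/mol
  T = 337.9 K: K = (2.105, 0.291), RR gives ψ = 0.153, H_out = 4.614 kJ/mol
Linear interpolation between T = 337.9 (H_out = 4.614) and T = 339.1 (H_out = 5.363) on hF = 5.292 gives T ≈ 339.0 K, at which ψ = 0.17.

T = 339.0 K, V/F = 0.17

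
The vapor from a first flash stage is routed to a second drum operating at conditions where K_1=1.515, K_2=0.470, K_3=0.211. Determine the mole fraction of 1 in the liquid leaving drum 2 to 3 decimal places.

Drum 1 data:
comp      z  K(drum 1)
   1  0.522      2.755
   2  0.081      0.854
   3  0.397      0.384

Drum 1:
Newton iteration, ψ₁⁰ = 0.5:
  ψ₁ = 0.500: g = 0.1218, g' = -0.773 → ψ₁ = 0.658
  ψ₁ = 0.658: g = 0.0011, g' = -0.774 → ψ₁ = 0.659
Converged at ψ₁ = 0.659.
Drum-1 compositions:
  1: x = 0.242, y = 0.667
  2: x = 0.090, y = 0.077
  3: x = 0.668, y = 0.257
Drum-2 feed = drum-1 vapor: z₂ = (0.6668, 0.0765, 0.2566).
Drum 2:
Let ψ₂ = V/F and solve Σ zᵢ(Kᵢ−1)/(1+ψ₂(Kᵢ−1)) = 0.
Feasibility: ΣzᵢKᵢ = 1.100, Σzᵢ/Kᵢ = 1.819 — both > 1, two phases present.
Newton–Raphson from ψ₂ = 0.6:
  ψ₂ = 0.600: g = -0.1817, g' = -0.726 → ψ₂ = 0.350
  ψ₂ = 0.350: g = -0.0384, g' = -0.464 → ψ₂ = 0.267
  ψ₂ = 0.267: g = -0.0018, g' = -0.422 → ψ₂ = 0.263
Converged at ψ₂ = 0.263.
  1: x = 0.587, y = 0.890
  2: x = 0.089, y = 0.042
  3: x = 0.324, y = 0.068

x_1 (drum 2) = 0.587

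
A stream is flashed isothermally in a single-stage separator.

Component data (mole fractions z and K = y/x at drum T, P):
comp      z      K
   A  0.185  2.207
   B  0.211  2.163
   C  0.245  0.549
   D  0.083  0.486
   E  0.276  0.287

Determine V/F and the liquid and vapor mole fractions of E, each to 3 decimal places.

V/F = 0.170, x_E = 0.314, y_E = 0.090

Rachford–Rice: g(V/F) = Σ zᵢ(Kᵢ−1)/(1+V/F(Kᵢ−1)) = 0.
g(0) = ΣzᵢKᵢ − 1 = 0.119 and g(1) = 1 − Σzᵢ/Kᵢ = -0.760, so a root lies in (0, 1).
Newton–Raphson from V/F = 0.5:
  V/F = 0.500: g = -0.2115, g' = -0.681 → V/F = 0.189
  V/F = 0.189: g = -0.0127, g' = -0.644 → V/F = 0.170
Converged at V/F = 0.170.
Compositions from xᵢ = zᵢ/(1+V/F(Kᵢ−1)), yᵢ = Kᵢxᵢ:
  A: x = 0.154, y = 0.339
  B: x = 0.176, y = 0.381
  C: x = 0.265, y = 0.146
  D: x = 0.091, y = 0.044
  E: x = 0.314, y = 0.090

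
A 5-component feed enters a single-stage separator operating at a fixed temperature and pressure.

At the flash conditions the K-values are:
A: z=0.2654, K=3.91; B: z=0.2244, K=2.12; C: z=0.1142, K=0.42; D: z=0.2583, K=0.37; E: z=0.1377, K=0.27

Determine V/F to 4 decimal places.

Rachford–Rice: g(V/F) = Σ zᵢ(Kᵢ−1)/(1+V/F(Kᵢ−1)) = 0.
g(0) = ΣzᵢKᵢ − 1 = 0.6942 and g(1) = 1 − Σzᵢ/Kᵢ = -0.6537, so a root lies in (0, 1).
Newton iteration, V/F⁰ = 0.43:
  V/F = 0.4300: g = 0.05474, g' = -0.9886 → V/F = 0.4854
  V/F = 0.4854: g = 0.00068, g' = -0.9675 → V/F = 0.4861
Converged at V/F = 0.4861.

V/F = 0.4861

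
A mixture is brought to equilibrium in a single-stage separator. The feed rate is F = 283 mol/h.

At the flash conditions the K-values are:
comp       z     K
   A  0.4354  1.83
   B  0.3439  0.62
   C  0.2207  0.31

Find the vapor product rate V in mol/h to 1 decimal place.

V = 51.1 mol/h

Let β = V/F and solve Σ zᵢ(Kᵢ−1)/(1+β(Kᵢ−1)) = 0.
Feasibility: ΣzᵢKᵢ = 1.0784, Σzᵢ/Kᵢ = 1.5045 — both > 1, two phases present.
Newton–Raphson from β = 0.5:
  β = 0.5000: g = -0.13844, g' = -0.4704 → β = 0.2057
  β = 0.2057: g = -0.01056, g' = -0.4200 → β = 0.1806
Converged at β = 0.1806.
Then V = β·F = 0.1806·283 = 51.1 mol/h and L = F − V = 231.9 mol/h.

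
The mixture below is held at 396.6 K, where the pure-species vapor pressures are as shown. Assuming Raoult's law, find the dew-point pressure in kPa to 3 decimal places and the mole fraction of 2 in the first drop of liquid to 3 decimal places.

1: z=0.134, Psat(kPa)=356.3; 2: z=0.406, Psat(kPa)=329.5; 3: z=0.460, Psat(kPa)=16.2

At the dew point ψ → 1, so Σzᵢ/Kᵢ = 1 with Kᵢ = Pᵢˢᵃᵗ/P ⇒ 1/P = Σzᵢ/Pᵢˢᵃᵗ.
1/P = 0.134/356.3 + 0.406/329.5 + 0.460/16.2 = 0.030003 ⇒ P = 33.330 kPa
xᵢ = zᵢP/Pᵢˢᵃᵗ ⇒ x_2 = 0.406·33.330/329.5 = 0.041

Pdew = 33.330 kPa, x_2 = 0.041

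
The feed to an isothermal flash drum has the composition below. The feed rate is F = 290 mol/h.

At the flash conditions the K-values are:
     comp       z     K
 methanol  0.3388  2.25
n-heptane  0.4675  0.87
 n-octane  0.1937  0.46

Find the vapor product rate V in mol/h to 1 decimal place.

Rachford–Rice: g(β) = Σ zᵢ(Kᵢ−1)/(1+β(Kᵢ−1)) = 0.
Feasibility: ΣzᵢKᵢ = 1.2581, Σzᵢ/Kᵢ = 1.1090 — both > 1, two phases present.
Newton iteration, β⁰ = 0.5:
  β = 0.5000: g = 0.05233, g' = -0.3155 → β = 0.6659
  β = 0.6659: g = 0.00127, g' = -0.3049 → β = 0.6700
Converged at β = 0.6700.
Then V = β·F = 0.6700·290 = 194.3 mol/h and L = F − V = 95.7 mol/h.

V = 194.3 mol/h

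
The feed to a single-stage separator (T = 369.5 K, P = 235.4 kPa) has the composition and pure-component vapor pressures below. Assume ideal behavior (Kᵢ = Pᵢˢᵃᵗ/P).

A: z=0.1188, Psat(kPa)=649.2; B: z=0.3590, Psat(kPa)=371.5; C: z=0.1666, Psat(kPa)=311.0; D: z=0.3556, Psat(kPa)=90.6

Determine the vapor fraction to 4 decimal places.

ψ = 0.5050

Raoult's law: Kᵢ = Pᵢˢᵃᵗ/P = Pᵢˢᵃᵗ/235.4.
  K_A = 649.2/235.4 = 2.757859, K_B = 371.5/235.4 = 1.578165, K_C = 311.0/235.4 = 1.321155, K_D = 90.6/235.4 = 0.384877
Material balance + equilibrium reduce to Σ zᵢ(Kᵢ−1)/(1+ψ(Kᵢ−1)) = 0.
g(0) = ΣzᵢKᵢ − 1 = 0.2512 and g(1) = 1 − Σzᵢ/Kᵢ = -0.3206, so a root lies in (0, 1).
Newton–Raphson from ψ = 0.5:
  ψ = 0.5000: g = 0.00237, g' = -0.4696 → ψ = 0.5050
Converged at ψ = 0.5050.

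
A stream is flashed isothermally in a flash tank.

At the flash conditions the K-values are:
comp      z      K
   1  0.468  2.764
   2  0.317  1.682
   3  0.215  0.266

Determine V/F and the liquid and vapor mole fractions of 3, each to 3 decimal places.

V/F = 0.891, x_3 = 0.621, y_3 = 0.165

Rachford–Rice: g(V/F) = Σ zᵢ(Kᵢ−1)/(1+V/F(Kᵢ−1)) = 0.
g(0) = ΣzᵢKᵢ − 1 = 0.884 and g(1) = 1 − Σzᵢ/Kᵢ = -0.166, so a root lies in (0, 1).
Newton iteration, V/F⁰ = 0.49:
  V/F = 0.490: g = 0.3584, g' = -0.784 → V/F = 0.947
  V/F = 0.947: g = -0.0770, g' = -1.504 → V/F = 0.896
  V/F = 0.896: g = -0.0066, g' = -1.263 → V/F = 0.891
Converged at V/F = 0.891.
Compositions from xᵢ = zᵢ/(1+V/F(Kᵢ−1)), yᵢ = Kᵢxᵢ:
  1: x = 0.182, y = 0.503
  2: x = 0.197, y = 0.332
  3: x = 0.621, y = 0.165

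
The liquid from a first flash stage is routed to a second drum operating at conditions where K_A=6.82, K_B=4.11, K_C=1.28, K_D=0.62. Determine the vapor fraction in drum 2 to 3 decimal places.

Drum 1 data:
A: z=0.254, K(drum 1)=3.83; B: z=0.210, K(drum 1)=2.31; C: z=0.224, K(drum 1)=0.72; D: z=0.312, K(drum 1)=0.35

Drum 1:
Newton iteration, ψ₁⁰ = 0.5:
  ψ₁ = 0.500: g = 0.0905, g' = -0.793 → ψ₁ = 0.614
  ψ₁ = 0.614: g = 0.0018, g' = -0.773 → ψ₁ = 0.616
Converged at ψ₁ = 0.616.
Drum-1 compositions:
  A: x = 0.093, y = 0.354
  B: x = 0.116, y = 0.268
  C: x = 0.271, y = 0.195
  D: x = 0.521, y = 0.182
Drum-2 feed = drum-1 liquid: z₂ = (0.0926, 0.1162, 0.2707, 0.5205).
Drum 2:
Iterate (Newton) starting at ψ₂ = 0.62:
  ψ₂ = 0.620: g = 0.0461, g' = -0.423 → ψ₂ = 0.729
  ψ₂ = 0.729: g = 0.0027, g' = -0.378 → ψ₂ = 0.736
Converged at ψ₂ = 0.736.
  A: x = 0.018, y = 0.119
  B: x = 0.035, y = 0.145
  C: x = 0.224, y = 0.287
  D: x = 0.723, y = 0.448

V/F (drum 2) = 0.736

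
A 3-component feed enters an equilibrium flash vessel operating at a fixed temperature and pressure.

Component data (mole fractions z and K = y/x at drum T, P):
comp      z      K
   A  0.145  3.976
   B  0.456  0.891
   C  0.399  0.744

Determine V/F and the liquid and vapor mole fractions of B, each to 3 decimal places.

Material balance + equilibrium reduce to Σ zᵢ(Kᵢ−1)/(1+V/F(Kᵢ−1)) = 0.
Feasibility: ΣzᵢKᵢ = 1.280, Σzᵢ/Kᵢ = 1.085 — both > 1, two phases present.
Newton iteration, V/F⁰ = 0.5:
  V/F = 0.500: g = 0.0037, g' = -0.248 → V/F = 0.515
Converged at V/F = 0.515.
Compositions from xᵢ = zᵢ/(1+V/F(Kᵢ−1)), yᵢ = Kᵢxᵢ:
  A: x = 0.057, y = 0.228
  B: x = 0.483, y = 0.430
  C: x = 0.460, y = 0.342

V/F = 0.515, x_B = 0.483, y_B = 0.430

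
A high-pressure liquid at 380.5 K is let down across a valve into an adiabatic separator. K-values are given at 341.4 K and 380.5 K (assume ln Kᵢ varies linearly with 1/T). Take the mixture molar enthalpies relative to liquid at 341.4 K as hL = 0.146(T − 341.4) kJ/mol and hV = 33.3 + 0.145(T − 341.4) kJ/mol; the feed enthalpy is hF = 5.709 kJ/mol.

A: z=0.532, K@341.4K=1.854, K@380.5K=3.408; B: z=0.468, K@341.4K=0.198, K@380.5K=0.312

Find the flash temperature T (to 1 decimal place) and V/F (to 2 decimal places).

Adiabatic flash: solve Rachford–Rice at each trial T, then check hF = ψ·hV(T) + (1−ψ)·hL(T).
  T = 341.4 K: K = (1.854, 0.198), RR gives ψ = 0.115, H_out = 3.841 kJ/mol
  T = 380.5 K: K = (3.408, 0.312), RR gives ψ = 0.579, H_out = 24.963 kJ/mol
  T = 360.9 K: K = (2.553, 0.251), RR gives ψ = 0.409, H_out = 16.474 kJ/mol
  T = 351.1 K: K = (2.184, 0.224), RR gives ψ = 0.290, H_out = 11.070 kJ/mol
  T = 346.2 K: K = (2.013, 0.211), RR gives ψ = 0.212, H_out = 7.751 kJ/mol
  T = 343.8 K: K = (1.932, 0.204), RR gives ψ = 0.167, H_out = 5.895 kJ/mol
Linear interpolation between T = 341.4 (H_out = 3.841) and T = 343.8 (H_out = 5.895) on hF = 5.709 gives T ≈ 343.6 K, at which ψ = 0.16.

T = 343.6 K, V/F = 0.16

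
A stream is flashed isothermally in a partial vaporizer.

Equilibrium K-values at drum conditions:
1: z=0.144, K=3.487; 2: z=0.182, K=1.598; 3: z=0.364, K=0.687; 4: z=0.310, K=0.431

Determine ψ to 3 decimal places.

Rachford–Rice: g(ψ) = Σ zᵢ(Kᵢ−1)/(1+ψ(Kᵢ−1)) = 0.
g(0) = ΣzᵢKᵢ − 1 = 0.177 and g(1) = 1 − Σzᵢ/Kᵢ = -0.404, so a root lies in (0, 1).
Newton–Raphson from ψ = 0.49:
  ψ = 0.490: g = -0.1336, g' = -0.463 → ψ = 0.201
  ψ = 0.201: g = 0.0150, g' = -0.616 → ψ = 0.226
Converged at ψ = 0.226.

ψ = 0.226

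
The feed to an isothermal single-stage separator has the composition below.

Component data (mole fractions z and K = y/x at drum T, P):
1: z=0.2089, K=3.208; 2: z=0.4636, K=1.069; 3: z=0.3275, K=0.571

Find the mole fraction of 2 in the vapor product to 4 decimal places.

y_2 = 0.4715

Newton iteration, ψ⁰ = 0.56:
  ψ = 0.5600: g = 0.05211, g' = -0.3101 → ψ = 0.7281
  ψ = 0.7281: g = 0.00303, g' = -0.2792 → ψ = 0.7389
  ψ = 0.7389: g = 0.00001, g' = -0.2783 → ψ = 0.7390
Converged at ψ = 0.7390.
Compositions from xᵢ = zᵢ/(1+ψ(Kᵢ−1)), yᵢ = Kᵢxᵢ:
  1: x = 0.0794, y = 0.2547
  2: x = 0.4411, y = 0.4715
  3: x = 0.4795, y = 0.2738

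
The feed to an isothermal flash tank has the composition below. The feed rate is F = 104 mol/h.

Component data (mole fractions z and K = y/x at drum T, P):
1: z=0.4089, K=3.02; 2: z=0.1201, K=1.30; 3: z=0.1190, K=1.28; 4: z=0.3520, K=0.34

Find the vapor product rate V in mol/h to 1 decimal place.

Let ψ = V/F and solve Σ zᵢ(Kᵢ−1)/(1+ψ(Kᵢ−1)) = 0.
Check two-phase: ΣzᵢKᵢ = 1.6630 > 1 and Σzᵢ/Kᵢ = 1.3560 > 1, so g(0) = 0.6630 > 0 and g(1) = -0.3560 < 0.
Newton iteration, ψ⁰ = 0.5:
  ψ = 0.5000: g = 0.12475, g' = -0.7699 → ψ = 0.6620
  ψ = 0.6620: g = -0.00104, g' = -0.8032 → ψ = 0.6607
Converged at ψ = 0.6607.
Then V = ψ·F = 0.6607·104 = 68.7 mol/h and L = F − V = 35.3 mol/h.

V = 68.7 mol/h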